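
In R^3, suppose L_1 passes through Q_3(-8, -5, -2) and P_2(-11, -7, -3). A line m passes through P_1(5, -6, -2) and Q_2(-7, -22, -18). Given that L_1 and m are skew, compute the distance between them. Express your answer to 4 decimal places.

A direction vector for L_1 is P_2 − Q_3 = (-3, -2, -1).
A direction vector for m is Q_2 − P_1 = (-12, -16, -16).
Common perpendicular direction n = (-3, -2, -1) × (-12, -16, -16) = (16, -36, 24).
With w = (5, -6, -2) − (-8, -5, -2) = (13, -1, 0), w · n = 244.
Distance = |w · n| / |n| = |244| / √2128 ≈ 5.2894.

5.2894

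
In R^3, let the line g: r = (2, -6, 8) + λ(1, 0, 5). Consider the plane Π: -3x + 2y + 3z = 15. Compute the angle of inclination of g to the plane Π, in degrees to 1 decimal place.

30.1

sin θ = |n·v| / (|n||v|) = |12| / (√22 · √26) = 0.50175.
θ ≈ 30.1°.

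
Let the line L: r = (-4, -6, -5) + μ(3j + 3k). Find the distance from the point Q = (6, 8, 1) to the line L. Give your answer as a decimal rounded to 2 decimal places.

11.49

Taking (-4, -6, -5) on L with direction v = (0, 3, 3): w = Q − (-4, -6, -5) = (10, 14, 6), and w × v = (24, -30, 30).
Distance = |w × v| / |v| = √2376 / √18 ≈ 11.49.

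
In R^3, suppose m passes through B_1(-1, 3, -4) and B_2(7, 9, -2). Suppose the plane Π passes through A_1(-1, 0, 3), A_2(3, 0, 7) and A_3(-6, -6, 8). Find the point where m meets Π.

A direction vector for m is B_2 − B_1 = (8, 6, 2).
A_1A_2 = (4, 0, 4), A_1A_3 = (-5, -6, 5); a normal to Π is A_1A_2 × A_1A_3 = (24, -40, -24).
Using A_1: Π has equation 24x - 40y - 24z = -96.
Substitute r = (-1, 3, -4) + t(8, 6, 2) into the plane: -48 + (-96)t = -96, so t = 1/2.
Intersection: (-1, 3, -4) + (1/2)·(8, 6, 2) = (3, 6, -3).

(3, 6, -3)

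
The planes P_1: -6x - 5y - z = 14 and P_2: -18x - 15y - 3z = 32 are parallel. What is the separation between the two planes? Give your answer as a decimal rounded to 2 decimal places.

Rescale P_2 by 1/3: -6x - 5y - z = 32/3. Then distance = |14 − (32/3)| / √62 ≈ 0.42.

0.42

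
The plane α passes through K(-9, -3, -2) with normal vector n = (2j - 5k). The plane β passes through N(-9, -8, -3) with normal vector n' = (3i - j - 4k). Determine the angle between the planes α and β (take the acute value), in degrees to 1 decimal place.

49.0

α: n·r = n·K gives 2y - 5z = 4.
β: n'·r = n'·N gives 3x - y - 4z = -7.
cos θ = |n₁·n₂| / (|n₁||n₂|) = |18| / (√29 · √26).
θ = arccos(0.65552) ≈ 49.0°.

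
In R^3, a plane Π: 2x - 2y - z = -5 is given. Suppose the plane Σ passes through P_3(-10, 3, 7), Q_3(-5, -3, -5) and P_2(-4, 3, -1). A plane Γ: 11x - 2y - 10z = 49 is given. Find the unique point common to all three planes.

(1, 6, -5)

P_3Q_3 = (5, -6, -12), P_3P_2 = (6, 0, -8); a normal to Σ is P_3Q_3 × P_3P_2 = (48, -32, 36).
Using P_3: Σ has equation 48x - 32y + 36z = -324.
Solving the 3×3 linear system 2x - 2y - z = -5, 48x - 32y + 36z = -324, 11x - 2y - 10z = 49 (e.g. by elimination or Cramer's rule, determinant = -1224) gives (1, 6, -5).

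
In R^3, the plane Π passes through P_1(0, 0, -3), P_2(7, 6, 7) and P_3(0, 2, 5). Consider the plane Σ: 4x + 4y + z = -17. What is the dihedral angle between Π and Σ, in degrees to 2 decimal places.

P_1P_2 = (7, 6, 10), P_1P_3 = (0, 2, 8); a normal to Π is P_1P_2 × P_1P_3 = (28, -56, 14).
Using P_1: Π has equation 28x - 56y + 14z = -42.
cos θ = |n₁·n₂| / (|n₁||n₂|) = |-98| / (√4116 · √33).
θ = arccos(0.26591) ≈ 74.58°.

74.58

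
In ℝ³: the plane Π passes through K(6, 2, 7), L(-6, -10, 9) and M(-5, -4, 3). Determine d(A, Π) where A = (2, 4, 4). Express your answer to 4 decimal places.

KL = (-12, -12, 2), KM = (-11, -6, -4); a normal to Π is KL × KM = (60, -70, -60).
Using K: Π has equation 60x - 70y - 60z = -200.
n·A − d = (60)·(2) + (-70)·(4) + (-60)·(4) − (-200) = -200; |n| = √12100.
Distance = |-200| / √12100 = 200/√12100 ≈ 1.8182.

1.8182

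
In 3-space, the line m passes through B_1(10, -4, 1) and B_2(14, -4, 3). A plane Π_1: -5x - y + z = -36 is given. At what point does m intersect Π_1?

(8, -4, 0)

A direction vector for m is B_2 − B_1 = (4, 0, 2).
Substitute r = (10, -4, 1) + t(4, 0, 2) into the plane: -45 + (-18)t = -36, so t = -1/2.
Intersection: (10, -4, 1) + (-1/2)·(4, 0, 2) = (8, -4, 0).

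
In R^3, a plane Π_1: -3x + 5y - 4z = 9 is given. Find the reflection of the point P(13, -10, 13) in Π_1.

(-5, 20, -11)

λ = (n·P − d)/|n|² = (-141 − 9)/50 = -3.
Reflection = P − 2λn = (13, -10, 13) − (-6)·(-3, 5, -4) = (-5, 20, -11).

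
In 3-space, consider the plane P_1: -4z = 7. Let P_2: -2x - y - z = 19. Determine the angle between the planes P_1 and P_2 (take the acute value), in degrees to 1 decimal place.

cos θ = |n₁·n₂| / (|n₁||n₂|) = |4| / (√16 · √6).
θ = arccos(0.40825) ≈ 65.9°.

65.9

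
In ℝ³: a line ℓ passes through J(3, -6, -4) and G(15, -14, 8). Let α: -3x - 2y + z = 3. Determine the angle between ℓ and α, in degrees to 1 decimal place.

6.5

A direction vector for ℓ is G − J = (12, -8, 12).
sin θ = |n·v| / (|n||v|) = |-8| / (√14 · √352) = 0.11396.
θ ≈ 6.5°.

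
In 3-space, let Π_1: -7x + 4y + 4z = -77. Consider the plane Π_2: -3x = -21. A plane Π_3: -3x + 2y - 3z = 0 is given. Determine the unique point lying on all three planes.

Solving the 3×3 linear system -7x + 4y + 4z = -77, -3x = -21, -3x + 2y - 3z = 0 (e.g. by elimination or Cramer's rule, determinant = -60) gives (7, 0, -7).

(7, 0, -7)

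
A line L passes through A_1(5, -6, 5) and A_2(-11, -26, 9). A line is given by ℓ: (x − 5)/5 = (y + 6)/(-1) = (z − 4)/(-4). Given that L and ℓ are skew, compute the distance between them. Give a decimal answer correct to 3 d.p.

0.774

A direction vector for L is A_2 − A_1 = (-16, -20, 4).
ℓ has direction (5, -1, -4) through (5, -6, 4).
Common perpendicular direction n = (-16, -20, 4) × (5, -1, -4) = (84, -44, 116).
With w = (5, -6, 4) − (5, -6, 5) = (0, 0, -1), w · n = -116.
Distance = |w · n| / |n| = |-116| / √22448 ≈ 0.774.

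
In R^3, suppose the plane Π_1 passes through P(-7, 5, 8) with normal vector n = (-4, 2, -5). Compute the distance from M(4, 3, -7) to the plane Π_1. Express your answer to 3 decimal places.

Π_1: n·r = n·P gives -4x + 2y - 5z = -2.
n·M − d = (-4)·(4) + (2)·(3) + (-5)·(-7) − (-2) = 27; |n| = √45.
Distance = |27| / √45 = 27/√45 ≈ 4.025.

4.025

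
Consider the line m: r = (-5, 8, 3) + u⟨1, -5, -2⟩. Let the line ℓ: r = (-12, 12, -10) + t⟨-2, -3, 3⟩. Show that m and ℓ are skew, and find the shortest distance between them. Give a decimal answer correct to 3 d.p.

12.946

Common perpendicular direction n = (1, -5, -2) × (-2, -3, 3) = (-21, 1, -13).
With w = (-12, 12, -10) − (-5, 8, 3) = (-7, 4, -13), w · n = 320.
Since n ≠ 0 the lines are not parallel, and w · n = 320 ≠ 0 so they do not intersect; hence they are skew.
Distance = |w · n| / |n| = |320| / √611 ≈ 12.946.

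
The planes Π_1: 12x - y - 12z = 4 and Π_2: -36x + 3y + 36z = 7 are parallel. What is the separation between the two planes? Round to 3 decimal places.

0.373

Rescale Π_2 by 1/(-3): 12x - y - 12z = -7/3. Then distance = |4 − (-7/3)| / √289 ≈ 0.373.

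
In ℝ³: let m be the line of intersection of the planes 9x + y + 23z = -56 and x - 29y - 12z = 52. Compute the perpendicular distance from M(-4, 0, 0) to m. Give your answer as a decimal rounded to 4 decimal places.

Direction of m: (9, 1, 23) × (1, -29, -12) = (655, 131, -262).
A point on m: solving the two plane equations with x = 4 gives (4, 0, -4).
Taking (4, 0, -4) on m with direction v = (655, 131, -262): w = M − (4, 0, -4) = (-8, 0, 4), and w × v = (-524, 524, -1048).
Distance = |w × v| / |v| = √1647456 / √514830 ≈ 1.7889.

1.7889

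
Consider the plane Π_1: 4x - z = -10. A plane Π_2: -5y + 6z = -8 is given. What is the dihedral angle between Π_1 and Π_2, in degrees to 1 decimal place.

79.3

cos θ = |n₁·n₂| / (|n₁||n₂|) = |-6| / (√17 · √61).
θ = arccos(0.18632) ≈ 79.3°.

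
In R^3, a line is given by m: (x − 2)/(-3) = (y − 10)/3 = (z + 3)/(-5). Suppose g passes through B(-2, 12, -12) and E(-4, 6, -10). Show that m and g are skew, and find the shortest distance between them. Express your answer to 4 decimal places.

m has direction (-3, 3, -5) through (2, 10, -3).
A direction vector for g is E − B = (-2, -6, 2).
Common perpendicular direction n = (-3, 3, -5) × (-2, -6, 2) = (-24, 16, 24).
With w = (-2, 12, -12) − (2, 10, -3) = (-4, 2, -9), w · n = -88.
Since n ≠ 0 the lines are not parallel, and w · n = -88 ≠ 0 so they do not intersect; hence they are skew.
Distance = |w · n| / |n| = |-88| / √1408 ≈ 2.3452.

2.3452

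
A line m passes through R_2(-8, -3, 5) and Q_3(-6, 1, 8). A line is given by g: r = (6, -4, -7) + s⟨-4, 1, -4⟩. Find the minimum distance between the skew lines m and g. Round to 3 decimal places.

18.054

A direction vector for m is Q_3 − R_2 = (2, 4, 3).
Common perpendicular direction n = (2, 4, 3) × (-4, 1, -4) = (-19, -4, 18).
With w = (6, -4, -7) − (-8, -3, 5) = (14, -1, -12), w · n = -478.
Distance = |w · n| / |n| = |-478| / √701 ≈ 18.054.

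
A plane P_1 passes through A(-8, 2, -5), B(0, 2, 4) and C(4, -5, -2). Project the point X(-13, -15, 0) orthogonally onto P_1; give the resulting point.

(-4, -3, -8)

AB = (8, 0, 9), AC = (12, -7, 3); a normal to P_1 is AB × AC = (63, 84, -56).
Using A: P_1 has equation 63x + 84y - 56z = -56.
Foot = X − λn with λ = (n·X − d)/|n|² = (-2079 − (-56))/14161 = -1/7.
Foot = (-13, -15, 0) − (-1/7)·(63, 84, -56) = (-4, -3, -8).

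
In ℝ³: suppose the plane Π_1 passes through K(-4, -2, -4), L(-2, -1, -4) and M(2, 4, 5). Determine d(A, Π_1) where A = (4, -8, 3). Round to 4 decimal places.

KL = (2, 1, 0), KM = (6, 6, 9); a normal to Π_1 is KL × KM = (9, -18, 6).
Using K: Π_1 has equation 9x - 18y + 6z = -24.
n·A − d = (9)·(4) + (-18)·(-8) + (6)·(3) − (-24) = 222; |n| = √441.
Distance = |222| / √441 = 222/√441 ≈ 10.5714.

10.5714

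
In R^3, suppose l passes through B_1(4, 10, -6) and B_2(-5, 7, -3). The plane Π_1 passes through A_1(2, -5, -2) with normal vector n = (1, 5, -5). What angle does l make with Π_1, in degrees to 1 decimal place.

A direction vector for l is B_2 − B_1 = (-9, -3, 3).
Π_1: n·r = n·A_1 gives x + 5y - 5z = -13.
sin θ = |n·v| / (|n||v|) = |-39| / (√51 · √99) = 0.54886.
θ ≈ 33.3°.

33.3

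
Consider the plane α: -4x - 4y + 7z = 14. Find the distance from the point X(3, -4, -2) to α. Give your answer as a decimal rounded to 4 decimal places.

2.6667

n·X − d = (-4)·(3) + (-4)·(-4) + (7)·(-2) − 14 = -24; |n| = √81.
Distance = |-24| / √81 = 24/√81 ≈ 2.6667.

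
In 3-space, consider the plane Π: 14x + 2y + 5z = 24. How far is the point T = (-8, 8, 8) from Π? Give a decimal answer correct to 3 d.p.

5.333

n·T − d = (14)·(-8) + (2)·(8) + (5)·(8) − 24 = -80; |n| = √225.
Distance = |-80| / √225 = 80/√225 ≈ 5.333.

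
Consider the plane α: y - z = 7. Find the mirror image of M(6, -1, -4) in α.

(6, 3, -8)

λ = (n·M − d)/|n|² = (3 − 7)/2 = -2.
Reflection = M − 2λn = (6, -1, -4) − (-4)·(0, 1, -1) = (6, 3, -8).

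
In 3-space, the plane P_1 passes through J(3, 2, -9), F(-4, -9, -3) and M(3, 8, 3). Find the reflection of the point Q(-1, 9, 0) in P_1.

JF = (-7, -11, 6), JM = (0, 6, 12); a normal to P_1 is JF × JM = (-168, 84, -42).
Using J: P_1 has equation -168x + 84y - 42z = 42.
λ = (n·Q − d)/|n|² = (924 − 42)/37044 = 1/42.
Reflection = Q − 2λn = (-1, 9, 0) − (1/21)·(-168, 84, -42) = (7, 5, 2).

(7, 5, 2)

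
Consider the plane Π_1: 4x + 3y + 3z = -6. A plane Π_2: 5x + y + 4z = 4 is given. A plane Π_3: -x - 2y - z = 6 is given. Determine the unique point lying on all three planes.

(0, -4, 2)

Solving the 3×3 linear system 4x + 3y + 3z = -6, 5x + y + 4z = 4, -x - 2y - z = 6 (e.g. by elimination or Cramer's rule, determinant = 4) gives (0, -4, 2).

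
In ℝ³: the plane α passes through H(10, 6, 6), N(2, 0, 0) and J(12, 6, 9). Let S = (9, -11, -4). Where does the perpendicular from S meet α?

HN = (-8, -6, -6), HJ = (2, 0, 3); a normal to α is HN × HJ = (-18, 12, 12).
Using H: α has equation -18x + 12y + 12z = -36.
Foot = S − λn with λ = (n·S − d)/|n|² = (-342 − (-36))/612 = -1/2.
Foot = (9, -11, -4) − (-1/2)·(-18, 12, 12) = (0, -5, 2).

(0, -5, 2)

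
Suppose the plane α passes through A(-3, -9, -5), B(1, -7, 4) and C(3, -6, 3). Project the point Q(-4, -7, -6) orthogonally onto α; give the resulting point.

(-3, -9, -6)

AB = (4, 2, 9), AC = (6, 3, 8); a normal to α is AB × AC = (-11, 22, 0).
Using A: α has equation -11x + 22y = -165.
Foot = Q − λn with λ = (n·Q − d)/|n|² = (-110 − (-165))/605 = 1/11.
Foot = (-4, -7, -6) − (1/11)·(-11, 22, 0) = (-3, -9, -6).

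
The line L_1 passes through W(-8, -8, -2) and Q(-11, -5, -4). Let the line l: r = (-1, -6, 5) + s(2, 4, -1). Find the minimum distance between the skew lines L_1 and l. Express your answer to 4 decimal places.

A direction vector for L_1 is Q − W = (-3, 3, -2).
Common perpendicular direction n = (-3, 3, -2) × (2, 4, -1) = (5, -7, -18).
With w = (-1, -6, 5) − (-8, -8, -2) = (7, 2, 7), w · n = -105.
Distance = |w · n| / |n| = |-105| / √398 ≈ 5.2632.

5.2632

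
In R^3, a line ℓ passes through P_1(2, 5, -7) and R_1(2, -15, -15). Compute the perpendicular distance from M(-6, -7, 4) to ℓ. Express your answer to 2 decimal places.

A direction vector for ℓ is R_1 − P_1 = (0, -20, -8).
Taking (2, 5, -7) on ℓ with direction v = (0, -20, -8): w = M − (2, 5, -7) = (-8, -12, 11), and w × v = (316, -64, 160).
Distance = |w × v| / |v| = √129552 / √464 ≈ 16.71.

16.71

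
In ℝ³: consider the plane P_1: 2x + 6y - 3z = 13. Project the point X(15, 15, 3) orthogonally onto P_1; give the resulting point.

(11, 3, 9)

Foot = X − λn with λ = (n·X − d)/|n|² = (111 − 13)/49 = 2.
Foot = (15, 15, 3) − 2·(2, 6, -3) = (11, 3, 9).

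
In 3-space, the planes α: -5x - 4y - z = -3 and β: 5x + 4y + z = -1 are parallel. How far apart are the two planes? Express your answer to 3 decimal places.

Rescale β by 1/(-1): -5x - 4y - z = 1. Then distance = |-3 − 1| / √42 ≈ 0.617.

0.617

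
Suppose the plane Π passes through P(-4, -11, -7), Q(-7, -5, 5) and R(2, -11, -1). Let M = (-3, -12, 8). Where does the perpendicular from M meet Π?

PQ = (-3, 6, 12), PR = (6, 0, 6); a normal to Π is PQ × PR = (36, 90, -36).
Using P: Π has equation 36x + 90y - 36z = -882.
Foot = M − λn with λ = (n·M − d)/|n|² = (-1476 − (-882))/10692 = -1/18.
Foot = (-3, -12, 8) − (-1/18)·(36, 90, -36) = (-1, -7, 6).

(-1, -7, 6)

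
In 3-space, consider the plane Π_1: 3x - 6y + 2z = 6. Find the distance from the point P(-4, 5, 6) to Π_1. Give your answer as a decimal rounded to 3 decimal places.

5.143

n·P − d = (3)·(-4) + (-6)·(5) + (2)·(6) − 6 = -36; |n| = √49.
Distance = |-36| / √49 = 36/√49 ≈ 5.143.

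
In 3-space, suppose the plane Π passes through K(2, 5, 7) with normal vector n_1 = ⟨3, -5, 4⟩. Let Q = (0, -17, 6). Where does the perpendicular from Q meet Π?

(-6, -7, -2)

Π: n_1·r = n_1·K gives 3x - 5y + 4z = 9.
Foot = Q − λn with λ = (n·Q − d)/|n|² = (109 − 9)/50 = 2.
Foot = (0, -17, 6) − 2·(3, -5, 4) = (-6, -7, -2).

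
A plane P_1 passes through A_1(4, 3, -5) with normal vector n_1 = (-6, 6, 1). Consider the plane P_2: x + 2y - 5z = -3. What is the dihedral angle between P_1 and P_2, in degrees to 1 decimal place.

88.8

P_1: n_1·r = n_1·A_1 gives -6x + 6y + z = -11.
cos θ = |n₁·n₂| / (|n₁||n₂|) = |1| / (√73 · √30).
θ = arccos(0.02137) ≈ 88.8°.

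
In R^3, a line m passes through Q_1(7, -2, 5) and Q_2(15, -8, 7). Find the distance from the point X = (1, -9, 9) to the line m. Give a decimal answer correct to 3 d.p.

A direction vector for m is Q_2 − Q_1 = (8, -6, 2).
Taking (7, -2, 5) on m with direction v = (8, -6, 2): w = X − (7, -2, 5) = (-6, -7, 4), and w × v = (10, 44, 92).
Distance = |w × v| / |v| = √10500 / √104 ≈ 10.048.

10.048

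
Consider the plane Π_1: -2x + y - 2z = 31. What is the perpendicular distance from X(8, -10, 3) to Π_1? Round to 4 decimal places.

n·X − d = (-2)·(8) + (1)·(-10) + (-2)·(3) − 31 = -63; |n| = √9.
Distance = |-63| / √9 = 63/√9 ≈ 21.0000.

21.0000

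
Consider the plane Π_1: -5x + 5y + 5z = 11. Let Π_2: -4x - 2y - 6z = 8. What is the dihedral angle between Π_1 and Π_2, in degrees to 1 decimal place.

72.0

cos θ = |n₁·n₂| / (|n₁||n₂|) = |-20| / (√75 · √56).
θ = arccos(0.30861) ≈ 72.0°.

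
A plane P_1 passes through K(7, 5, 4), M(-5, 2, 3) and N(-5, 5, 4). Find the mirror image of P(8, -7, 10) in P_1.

(8, -1, -8)

KM = (-12, -3, -1), KN = (-12, 0, 0); a normal to P_1 is KM × KN = (0, 12, -36).
Using K: P_1 has equation 12y - 36z = -84.
λ = (n·P − d)/|n|² = (-444 − (-84))/1440 = -1/4.
Reflection = P − 2λn = (8, -7, 10) − (-1/2)·(0, 12, -36) = (8, -1, -8).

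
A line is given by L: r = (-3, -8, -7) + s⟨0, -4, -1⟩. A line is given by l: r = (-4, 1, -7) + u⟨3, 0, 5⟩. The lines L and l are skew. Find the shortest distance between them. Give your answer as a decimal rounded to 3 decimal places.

0.298

Common perpendicular direction n = (0, -4, -1) × (3, 0, 5) = (-20, -3, 12).
With w = (-4, 1, -7) − (-3, -8, -7) = (-1, 9, 0), w · n = -7.
Distance = |w · n| / |n| = |-7| / √553 ≈ 0.298.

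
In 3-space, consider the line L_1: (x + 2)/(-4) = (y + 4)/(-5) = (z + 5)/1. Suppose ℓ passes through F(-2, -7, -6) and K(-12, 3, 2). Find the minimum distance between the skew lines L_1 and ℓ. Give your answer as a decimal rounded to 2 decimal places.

0.23

L_1 has direction (-4, -5, 1) through (-2, -4, -5).
A direction vector for ℓ is K − F = (-10, 10, 8).
Common perpendicular direction n = (-4, -5, 1) × (-10, 10, 8) = (-50, 22, -90).
With w = (-2, -7, -6) − (-2, -4, -5) = (0, -3, -1), w · n = 24.
Distance = |w · n| / |n| = |24| / √11084 ≈ 0.23.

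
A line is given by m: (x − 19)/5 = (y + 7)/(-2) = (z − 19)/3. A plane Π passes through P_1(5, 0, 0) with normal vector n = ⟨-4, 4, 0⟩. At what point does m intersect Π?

(4, -1, 10)

m has direction (5, -2, 3) through (19, -7, 19).
Π: n·r = n·P_1 gives -4x + 4y = -20.
Substitute r = (19, -7, 19) + t(5, -2, 3) into the plane: -104 + (-28)t = -20, so t = -3.
Intersection: (19, -7, 19) + (-3)·(5, -2, 3) = (4, -1, 10).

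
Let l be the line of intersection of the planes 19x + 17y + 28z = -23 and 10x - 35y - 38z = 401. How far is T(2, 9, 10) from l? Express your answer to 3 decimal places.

Direction of l: (19, 17, 28) × (10, -35, -38) = (334, 1002, -835).
A point on l: solving the two plane equations with x = 8 gives (8, -7, -2).
Taking (8, -7, -2) on l with direction v = (334, 1002, -835): w = T − (8, -7, -2) = (-6, 16, 12), and w × v = (-25384, -1002, -11356).
Distance = |w × v| / |v| = √774310196 / √1812785 ≈ 20.667.

20.667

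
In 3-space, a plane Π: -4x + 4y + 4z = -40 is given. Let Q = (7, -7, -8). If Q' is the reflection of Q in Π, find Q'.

λ = (n·Q − d)/|n|² = (-88 − (-40))/48 = -1.
Reflection = Q − 2λn = (7, -7, -8) − (-2)·(-4, 4, 4) = (-1, 1, 0).

(-1, 1, 0)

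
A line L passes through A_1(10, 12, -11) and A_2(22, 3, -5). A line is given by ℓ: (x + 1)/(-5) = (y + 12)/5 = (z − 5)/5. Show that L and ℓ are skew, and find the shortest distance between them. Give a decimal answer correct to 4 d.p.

27.3050

A direction vector for L is A_2 − A_1 = (12, -9, 6).
ℓ has direction (-5, 5, 5) through (-1, -12, 5).
Common perpendicular direction n = (12, -9, 6) × (-5, 5, 5) = (-75, -90, 15).
With w = (-1, -12, 5) − (10, 12, -11) = (-11, -24, 16), w · n = 3225.
Since n ≠ 0 the lines are not parallel, and w · n = 3225 ≠ 0 so they do not intersect; hence they are skew.
Distance = |w · n| / |n| = |3225| / √13950 ≈ 27.3050.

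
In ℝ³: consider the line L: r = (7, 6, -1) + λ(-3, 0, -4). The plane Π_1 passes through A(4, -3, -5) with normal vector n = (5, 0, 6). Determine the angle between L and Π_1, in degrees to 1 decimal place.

Π_1: n·r = n·A gives 5x + 6z = -10.
sin θ = |n·v| / (|n||v|) = |-39| / (√61 · √25) = 0.99869.
θ ≈ 87.1°.

87.1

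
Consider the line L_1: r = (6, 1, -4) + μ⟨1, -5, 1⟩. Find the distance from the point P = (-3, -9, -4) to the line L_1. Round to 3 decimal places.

10.897

Taking (6, 1, -4) on L_1 with direction v = (1, -5, 1): w = P − (6, 1, -4) = (-9, -10, 0), and w × v = (-10, 9, 55).
Distance = |w × v| / |v| = √3206 / √27 ≈ 10.897.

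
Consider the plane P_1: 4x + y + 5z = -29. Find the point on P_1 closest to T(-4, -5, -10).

(0, -4, -5)

Foot = T − λn with λ = (n·T − d)/|n|² = (-71 − (-29))/42 = -1.
Foot = (-4, -5, -10) − (-1)·(4, 1, 5) = (0, -4, -5).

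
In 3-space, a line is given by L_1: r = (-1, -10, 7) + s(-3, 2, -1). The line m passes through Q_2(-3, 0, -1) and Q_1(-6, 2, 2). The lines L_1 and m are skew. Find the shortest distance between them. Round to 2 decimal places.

A direction vector for m is Q_1 − Q_2 = (-3, 2, 3).
Common perpendicular direction n = (-3, 2, -1) × (-3, 2, 3) = (8, 12, 0).
With w = (-3, 0, -1) − (-1, -10, 7) = (-2, 10, -8), w · n = 104.
Distance = |w · n| / |n| = |104| / √208 ≈ 7.21.

7.21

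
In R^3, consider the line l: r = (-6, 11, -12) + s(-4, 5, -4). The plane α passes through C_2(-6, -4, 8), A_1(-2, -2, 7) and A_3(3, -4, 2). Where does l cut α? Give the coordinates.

C_2A_1 = (4, 2, -1), C_2A_3 = (9, 0, -6); a normal to α is C_2A_1 × C_2A_3 = (-12, 15, -18).
Using C_2: α has equation -12x + 15y - 18z = -132.
Substitute r = (-6, 11, -12) + t(-4, 5, -4) into the plane: 453 + 195t = -132, so t = -3.
Intersection: (-6, 11, -12) + (-3)·(-4, 5, -4) = (6, -4, 0).

(6, -4, 0)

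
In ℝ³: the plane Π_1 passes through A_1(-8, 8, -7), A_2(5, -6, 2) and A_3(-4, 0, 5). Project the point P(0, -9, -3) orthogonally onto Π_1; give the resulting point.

A_1A_2 = (13, -14, 9), A_1A_3 = (4, -8, 12); a normal to Π_1 is A_1A_2 × A_1A_3 = (-96, -120, -48).
Using A_1: Π_1 has equation -96x - 120y - 48z = 144.
Foot = P − λn with λ = (n·P − d)/|n|² = (1224 − 144)/25920 = 1/24.
Foot = (0, -9, -3) − (1/24)·(-96, -120, -48) = (4, -4, -1).

(4, -4, -1)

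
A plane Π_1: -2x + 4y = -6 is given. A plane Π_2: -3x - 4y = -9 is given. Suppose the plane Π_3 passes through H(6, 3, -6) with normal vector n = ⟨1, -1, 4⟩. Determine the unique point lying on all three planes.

Π_3: n·r = n·H gives x - y + 4z = -21.
Solving the 3×3 linear system -2x + 4y = -6, -3x - 4y = -9, x - y + 4z = -21 (e.g. by elimination or Cramer's rule, determinant = 80) gives (3, 0, -6).

(3, 0, -6)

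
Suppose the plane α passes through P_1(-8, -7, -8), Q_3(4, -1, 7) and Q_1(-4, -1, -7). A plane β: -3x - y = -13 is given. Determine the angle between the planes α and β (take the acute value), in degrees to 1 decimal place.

P_1Q_3 = (12, 6, 15), P_1Q_1 = (4, 6, 1); a normal to α is P_1Q_3 × P_1Q_1 = (-84, 48, 48).
Using P_1: α has equation -84x + 48y + 48z = -48.
cos θ = |n₁·n₂| / (|n₁||n₂|) = |204| / (√11664 · √10).
θ = arccos(0.59732) ≈ 53.3°.

53.3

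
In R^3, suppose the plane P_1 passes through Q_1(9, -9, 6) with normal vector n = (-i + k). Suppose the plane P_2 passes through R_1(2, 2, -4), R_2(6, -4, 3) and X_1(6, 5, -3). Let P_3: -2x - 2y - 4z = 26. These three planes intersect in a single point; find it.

P_1: n·r = n·Q_1 gives -x + z = -3.
R_1R_2 = (4, -6, 7), R_1X_1 = (4, 3, 1); a normal to P_2 is R_1R_2 × R_1X_1 = (-27, 24, 36).
Using R_1: P_2 has equation -27x + 24y + 36z = -150.
Solving the 3×3 linear system -x + z = -3, -27x + 24y + 36z = -150, -2x - 2y - 4z = 26 (e.g. by elimination or Cramer's rule, determinant = 126) gives (-2, -1, -5).

(-2, -1, -5)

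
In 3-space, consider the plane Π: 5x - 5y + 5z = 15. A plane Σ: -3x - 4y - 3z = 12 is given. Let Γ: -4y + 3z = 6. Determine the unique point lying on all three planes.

(2, -3, -2)

Solving the 3×3 linear system 5x - 5y + 5z = 15, -3x - 4y - 3z = 12, -4y + 3z = 6 (e.g. by elimination or Cramer's rule, determinant = -105) gives (2, -3, -2).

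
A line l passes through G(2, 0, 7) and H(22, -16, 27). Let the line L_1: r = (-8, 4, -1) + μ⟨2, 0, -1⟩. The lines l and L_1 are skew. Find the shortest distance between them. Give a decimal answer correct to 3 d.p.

2.519

A direction vector for l is H − G = (20, -16, 20).
Common perpendicular direction n = (20, -16, 20) × (2, 0, -1) = (16, 60, 32).
With w = (-8, 4, -1) − (2, 0, 7) = (-10, 4, -8), w · n = -176.
Distance = |w · n| / |n| = |-176| / √4880 ≈ 2.519.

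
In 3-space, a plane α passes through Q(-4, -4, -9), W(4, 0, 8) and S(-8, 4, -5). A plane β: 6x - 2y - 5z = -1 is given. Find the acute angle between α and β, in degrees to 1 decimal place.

49.4

QW = (8, 4, 17), QS = (-4, 8, 4); a normal to α is QW × QS = (-120, -100, 80).
Using Q: α has equation -120x - 100y + 80z = 160.
cos θ = |n₁·n₂| / (|n₁||n₂|) = |-920| / (√30800 · √65).
θ = arccos(0.65021) ≈ 49.4°.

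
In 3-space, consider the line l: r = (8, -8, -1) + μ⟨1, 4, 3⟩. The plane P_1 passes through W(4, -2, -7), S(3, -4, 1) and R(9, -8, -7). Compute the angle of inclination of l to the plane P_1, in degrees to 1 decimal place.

51.1

WS = (-1, -2, 8), WR = (5, -6, 0); a normal to P_1 is WS × WR = (48, 40, 16).
Using W: P_1 has equation 48x + 40y + 16z = 0.
sin θ = |n·v| / (|n||v|) = |256| / (√4160 · √26) = 0.77841.
θ ≈ 51.1°.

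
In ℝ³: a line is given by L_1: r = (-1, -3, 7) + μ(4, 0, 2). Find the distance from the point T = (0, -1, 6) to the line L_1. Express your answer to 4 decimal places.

2.4083

Taking (-1, -3, 7) on L_1 with direction v = (4, 0, 2): w = T − (-1, -3, 7) = (1, 2, -1), and w × v = (4, -6, -8).
Distance = |w × v| / |v| = √116 / √20 ≈ 2.4083.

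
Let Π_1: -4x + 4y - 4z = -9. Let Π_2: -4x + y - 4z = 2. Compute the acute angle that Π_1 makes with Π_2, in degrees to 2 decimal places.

25.24

cos θ = |n₁·n₂| / (|n₁||n₂|) = |36| / (√48 · √33).
θ = arccos(0.90453) ≈ 25.24°.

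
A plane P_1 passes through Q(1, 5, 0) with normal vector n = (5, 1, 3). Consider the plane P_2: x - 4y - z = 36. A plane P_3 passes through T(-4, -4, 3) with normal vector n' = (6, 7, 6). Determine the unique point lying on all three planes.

P_1: n·r = n·Q gives 5x + y + 3z = 10.
P_3: n'·r = n'·T gives 6x + 7y + 6z = -34.
Solving the 3×3 linear system 5x + y + 3z = 10, x - 4y - z = 36, 6x + 7y + 6z = -34 (e.g. by elimination or Cramer's rule, determinant = -4) gives (1, -10, 5).

(1, -10, 5)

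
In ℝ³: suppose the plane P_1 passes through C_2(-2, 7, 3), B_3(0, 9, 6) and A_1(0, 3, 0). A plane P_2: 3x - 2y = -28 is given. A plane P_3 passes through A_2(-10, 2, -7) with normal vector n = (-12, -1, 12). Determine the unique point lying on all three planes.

(-8, 2, -5)

C_2B_3 = (2, 2, 3), C_2A_1 = (2, -4, -3); a normal to P_1 is C_2B_3 × C_2A_1 = (6, 12, -12).
Using C_2: P_1 has equation 6x + 12y - 12z = 36.
P_3: n·r = n·A_2 gives -12x - y + 12z = 34.
Solving the 3×3 linear system 6x + 12y - 12z = 36, 3x - 2y = -28, -12x - y + 12z = 34 (e.g. by elimination or Cramer's rule, determinant = -252) gives (-8, 2, -5).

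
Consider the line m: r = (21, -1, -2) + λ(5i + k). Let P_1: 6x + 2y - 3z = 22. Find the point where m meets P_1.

(1, -1, -6)

Substitute r = (21, -1, -2) + t(5, 0, 1) into the plane: 130 + 27t = 22, so t = -4.
Intersection: (21, -1, -2) + (-4)·(5, 0, 1) = (1, -1, -6).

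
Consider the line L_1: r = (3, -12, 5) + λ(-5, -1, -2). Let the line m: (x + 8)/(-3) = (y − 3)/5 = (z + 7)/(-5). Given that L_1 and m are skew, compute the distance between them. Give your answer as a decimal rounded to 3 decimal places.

m has direction (-3, 5, -5) through (-8, 3, -7).
Common perpendicular direction n = (-5, -1, -2) × (-3, 5, -5) = (15, -19, -28).
With w = (-8, 3, -7) − (3, -12, 5) = (-11, 15, -12), w · n = -114.
Distance = |w · n| / |n| = |-114| / √1370 ≈ 3.080.

3.080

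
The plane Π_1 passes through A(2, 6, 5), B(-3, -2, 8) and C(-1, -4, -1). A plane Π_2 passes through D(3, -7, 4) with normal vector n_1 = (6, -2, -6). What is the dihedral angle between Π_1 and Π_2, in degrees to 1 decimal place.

AB = (-5, -8, 3), AC = (-3, -10, -6); a normal to Π_1 is AB × AC = (78, -39, 26).
Using A: Π_1 has equation 78x - 39y + 26z = 52.
Π_2: n_1·r = n_1·D gives 6x - 2y - 6z = 8.
cos θ = |n₁·n₂| / (|n₁||n₂|) = |390| / (√8281 · √76).
θ = arccos(0.49161) ≈ 60.6°.

60.6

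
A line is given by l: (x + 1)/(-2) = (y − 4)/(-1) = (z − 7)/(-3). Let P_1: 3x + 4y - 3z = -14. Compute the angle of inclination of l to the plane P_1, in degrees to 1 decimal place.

l has direction (-2, -1, -3) through (-1, 4, 7).
sin θ = |n·v| / (|n||v|) = |-1| / (√34 · √14) = 0.04583.
θ ≈ 2.6°.

2.6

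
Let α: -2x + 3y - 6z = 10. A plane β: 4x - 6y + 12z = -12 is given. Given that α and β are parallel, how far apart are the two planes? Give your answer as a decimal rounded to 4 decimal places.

0.5714

Rescale β by 1/(-2): -2x + 3y - 6z = 6. Then distance = |10 − 6| / √49 ≈ 0.5714.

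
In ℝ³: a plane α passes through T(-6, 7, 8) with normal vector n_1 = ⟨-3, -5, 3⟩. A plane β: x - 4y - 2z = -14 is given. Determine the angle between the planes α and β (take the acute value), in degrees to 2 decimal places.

α: n_1·r = n_1·T gives -3x - 5y + 3z = 7.
cos θ = |n₁·n₂| / (|n₁||n₂|) = |11| / (√43 · √21).
θ = arccos(0.36606) ≈ 68.53°.

68.53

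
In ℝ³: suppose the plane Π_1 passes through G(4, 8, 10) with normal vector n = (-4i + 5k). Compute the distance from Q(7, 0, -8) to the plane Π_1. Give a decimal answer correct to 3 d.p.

Π_1: n·r = n·G gives -4x + 5z = 34.
n·Q − d = (-4)·(7) + (0)·(0) + (5)·(-8) − 34 = -102; |n| = √41.
Distance = |-102| / √41 = 102/√41 ≈ 15.930.

15.930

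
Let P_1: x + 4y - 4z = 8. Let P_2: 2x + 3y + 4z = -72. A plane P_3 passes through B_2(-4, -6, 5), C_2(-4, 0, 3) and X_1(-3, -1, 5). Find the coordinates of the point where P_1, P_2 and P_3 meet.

B_2C_2 = (0, 6, -2), B_2X_1 = (1, 5, 0); a normal to P_3 is B_2C_2 × B_2X_1 = (10, -2, -6).
Using B_2: P_3 has equation 10x - 2y - 6z = -58.
Solving the 3×3 linear system x + 4y - 4z = 8, 2x + 3y + 4z = -72, 10x - 2y - 6z = -58 (e.g. by elimination or Cramer's rule, determinant = 334) gives (-12, -4, -9).

(-12, -4, -9)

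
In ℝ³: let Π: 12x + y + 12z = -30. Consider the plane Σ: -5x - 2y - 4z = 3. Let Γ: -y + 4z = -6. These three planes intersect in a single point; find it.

(-3, 6, 0)

Solving the 3×3 linear system 12x + y + 12z = -30, -5x - 2y - 4z = 3, -y + 4z = -6 (e.g. by elimination or Cramer's rule, determinant = -64) gives (-3, 6, 0).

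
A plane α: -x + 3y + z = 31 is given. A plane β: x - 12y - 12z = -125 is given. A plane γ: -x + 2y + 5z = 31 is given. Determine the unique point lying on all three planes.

(-5, 8, 2)

Solving the 3×3 linear system -x + 3y + z = 31, x - 12y - 12z = -125, -x + 2y + 5z = 31 (e.g. by elimination or Cramer's rule, determinant = 47) gives (-5, 8, 2).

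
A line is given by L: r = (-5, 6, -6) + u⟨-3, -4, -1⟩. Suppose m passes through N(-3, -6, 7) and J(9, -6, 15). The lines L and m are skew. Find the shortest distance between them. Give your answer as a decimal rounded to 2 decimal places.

A direction vector for m is J − N = (12, 0, 8).
Common perpendicular direction n = (-3, -4, -1) × (12, 0, 8) = (-32, 12, 48).
With w = (-3, -6, 7) − (-5, 6, -6) = (2, -12, 13), w · n = 416.
Distance = |w · n| / |n| = |416| / √3472 ≈ 7.06.

7.06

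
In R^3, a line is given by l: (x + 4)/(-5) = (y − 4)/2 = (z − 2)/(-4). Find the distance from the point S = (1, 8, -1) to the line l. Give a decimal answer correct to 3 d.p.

7.032

l has direction (-5, 2, -4) through (-4, 4, 2).
Taking (-4, 4, 2) on l with direction v = (-5, 2, -4): w = S − (-4, 4, 2) = (5, 4, -3), and w × v = (-10, 35, 30).
Distance = |w × v| / |v| = √2225 / √45 ≈ 7.032.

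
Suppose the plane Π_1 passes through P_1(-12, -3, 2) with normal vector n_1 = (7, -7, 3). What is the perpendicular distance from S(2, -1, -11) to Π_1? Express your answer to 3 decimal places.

Π_1: n_1·r = n_1·P_1 gives 7x - 7y + 3z = -57.
n·S − d = (7)·(2) + (-7)·(-1) + (3)·(-11) − (-57) = 45; |n| = √107.
Distance = |45| / √107 = 45/√107 ≈ 4.350.

4.350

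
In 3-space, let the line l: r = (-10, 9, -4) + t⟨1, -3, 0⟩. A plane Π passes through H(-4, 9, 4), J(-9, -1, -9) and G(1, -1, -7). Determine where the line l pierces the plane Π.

HJ = (-5, -10, -13), HG = (5, -10, -11); a normal to Π is HJ × HG = (-20, -120, 100).
Using H: Π has equation -20x - 120y + 100z = -600.
Substitute r = (-10, 9, -4) + t(1, -3, 0) into the plane: -1280 + 340t = -600, so t = 2.
Intersection: (-10, 9, -4) + 2·(1, -3, 0) = (-8, 3, -4).

(-8, 3, -4)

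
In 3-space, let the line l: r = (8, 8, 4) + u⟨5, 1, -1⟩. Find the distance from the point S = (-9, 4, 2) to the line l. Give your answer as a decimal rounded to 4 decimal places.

Taking (8, 8, 4) on l with direction v = (5, 1, -1): w = S − (8, 8, 4) = (-17, -4, -2), and w × v = (6, -27, 3).
Distance = |w × v| / |v| = √774 / √27 ≈ 5.3541.

5.3541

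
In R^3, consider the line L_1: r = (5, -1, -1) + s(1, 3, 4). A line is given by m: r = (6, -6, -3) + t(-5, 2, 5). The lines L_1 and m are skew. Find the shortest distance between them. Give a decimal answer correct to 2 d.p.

Common perpendicular direction n = (1, 3, 4) × (-5, 2, 5) = (7, -25, 17).
With w = (6, -6, -3) − (5, -1, -1) = (1, -5, -2), w · n = 98.
Distance = |w · n| / |n| = |98| / √963 ≈ 3.16.

3.16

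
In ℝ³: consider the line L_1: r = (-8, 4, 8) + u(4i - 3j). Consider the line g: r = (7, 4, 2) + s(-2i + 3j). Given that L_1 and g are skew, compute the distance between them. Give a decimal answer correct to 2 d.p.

Common perpendicular direction n = (4, -3, 0) × (-2, 3, 0) = (0, 0, 6).
With w = (7, 4, 2) − (-8, 4, 8) = (15, 0, -6), w · n = -36.
Distance = |w · n| / |n| = |-36| / √36 ≈ 6.00.

6.00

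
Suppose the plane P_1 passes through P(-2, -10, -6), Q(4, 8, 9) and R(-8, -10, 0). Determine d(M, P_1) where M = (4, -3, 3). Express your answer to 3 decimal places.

PQ = (6, 18, 15), PR = (-6, 0, 6); a normal to P_1 is PQ × PR = (108, -126, 108).
Using P: P_1 has equation 108x - 126y + 108z = 396.
n·M − d = (108)·(4) + (-126)·(-3) + (108)·(3) − 396 = 738; |n| = √39204.
Distance = |738| / √39204 = 738/√39204 ≈ 3.727.

3.727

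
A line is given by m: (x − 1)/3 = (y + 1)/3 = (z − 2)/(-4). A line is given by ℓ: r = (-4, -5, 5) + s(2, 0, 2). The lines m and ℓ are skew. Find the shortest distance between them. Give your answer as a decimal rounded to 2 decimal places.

m has direction (3, 3, -4) through (1, -1, 2).
Common perpendicular direction n = (3, 3, -4) × (2, 0, 2) = (6, -14, -6).
With w = (-4, -5, 5) − (1, -1, 2) = (-5, -4, 3), w · n = 8.
Distance = |w · n| / |n| = |8| / √268 ≈ 0.49.

0.49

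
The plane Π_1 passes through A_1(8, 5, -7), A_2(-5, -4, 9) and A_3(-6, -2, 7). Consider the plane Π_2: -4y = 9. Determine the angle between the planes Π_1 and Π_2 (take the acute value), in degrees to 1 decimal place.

A_1A_2 = (-13, -9, 16), A_1A_3 = (-14, -7, 14); a normal to Π_1 is A_1A_2 × A_1A_3 = (-14, -42, -35).
Using A_1: Π_1 has equation -14x - 42y - 35z = -77.
cos θ = |n₁·n₂| / (|n₁||n₂|) = |168| / (√3185 · √16).
θ = arccos(0.74421) ≈ 41.9°.

41.9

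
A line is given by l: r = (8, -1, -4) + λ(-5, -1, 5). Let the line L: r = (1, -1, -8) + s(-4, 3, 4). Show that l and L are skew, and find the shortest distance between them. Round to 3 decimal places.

7.778

Common perpendicular direction n = (-5, -1, 5) × (-4, 3, 4) = (-19, 0, -19).
With w = (1, -1, -8) − (8, -1, -4) = (-7, 0, -4), w · n = 209.
Since n ≠ 0 the lines are not parallel, and w · n = 209 ≠ 0 so they do not intersect; hence they are skew.
Distance = |w · n| / |n| = |209| / √722 ≈ 7.778.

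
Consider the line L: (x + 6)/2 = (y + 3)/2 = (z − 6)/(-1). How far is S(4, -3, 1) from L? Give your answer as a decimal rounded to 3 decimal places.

7.454

L has direction (2, 2, -1) through (-6, -3, 6).
Taking (-6, -3, 6) on L with direction v = (2, 2, -1): w = S − (-6, -3, 6) = (10, 0, -5), and w × v = (10, 0, 20).
Distance = |w × v| / |v| = √500 / √9 ≈ 7.454.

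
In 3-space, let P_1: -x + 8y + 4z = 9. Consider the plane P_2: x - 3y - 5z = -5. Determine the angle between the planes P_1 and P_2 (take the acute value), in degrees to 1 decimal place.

cos θ = |n₁·n₂| / (|n₁||n₂|) = |-45| / (√81 · √35).
θ = arccos(0.84515) ≈ 32.3°.

32.3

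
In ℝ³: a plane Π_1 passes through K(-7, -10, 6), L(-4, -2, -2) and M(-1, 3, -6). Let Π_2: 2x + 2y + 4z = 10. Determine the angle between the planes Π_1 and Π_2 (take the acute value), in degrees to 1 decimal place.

KL = (3, 8, -8), KM = (6, 13, -12); a normal to Π_1 is KL × KM = (8, -12, -9).
Using K: Π_1 has equation 8x - 12y - 9z = 10.
cos θ = |n₁·n₂| / (|n₁||n₂|) = |-44| / (√289 · √24).
θ = arccos(0.52832) ≈ 58.1°.

58.1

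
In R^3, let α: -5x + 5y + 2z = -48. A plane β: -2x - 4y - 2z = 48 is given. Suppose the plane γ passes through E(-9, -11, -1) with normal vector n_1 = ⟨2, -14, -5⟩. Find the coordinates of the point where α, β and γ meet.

γ: n_1·r = n_1·E gives 2x - 14y - 5z = 141.
Solving the 3×3 linear system -5x + 5y + 2z = -48, -2x - 4y - 2z = 48, 2x - 14y - 5z = 141 (e.g. by elimination or Cramer's rule, determinant = 42) gives (-1, -7, -9).

(-1, -7, -9)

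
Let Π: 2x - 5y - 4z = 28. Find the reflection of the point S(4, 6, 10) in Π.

λ = (n·S − d)/|n|² = (-62 − 28)/45 = -2.
Reflection = S − 2λn = (4, 6, 10) − (-4)·(2, -5, -4) = (12, -14, -6).

(12, -14, -6)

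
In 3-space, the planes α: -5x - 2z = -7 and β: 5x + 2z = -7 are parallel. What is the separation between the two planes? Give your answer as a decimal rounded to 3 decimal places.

Rescale β by 1/(-1): -5x - 2z = 7. Then distance = |-7 − 7| / √29 ≈ 2.600.

2.600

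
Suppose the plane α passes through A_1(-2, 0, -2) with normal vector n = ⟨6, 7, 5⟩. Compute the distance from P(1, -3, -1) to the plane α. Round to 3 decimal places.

0.191

α: n·r = n·A_1 gives 6x + 7y + 5z = -22.
n·P − d = (6)·(1) + (7)·(-3) + (5)·(-1) − (-22) = 2; |n| = √110.
Distance = |2| / √110 = 2/√110 ≈ 0.191.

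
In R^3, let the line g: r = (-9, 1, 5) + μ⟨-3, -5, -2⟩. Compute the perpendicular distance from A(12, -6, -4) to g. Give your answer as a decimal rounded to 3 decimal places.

23.840

Taking (-9, 1, 5) on g with direction v = (-3, -5, -2): w = A − (-9, 1, 5) = (21, -7, -9), and w × v = (-31, 69, -126).
Distance = |w × v| / |v| = √21598 / √38 ≈ 23.840.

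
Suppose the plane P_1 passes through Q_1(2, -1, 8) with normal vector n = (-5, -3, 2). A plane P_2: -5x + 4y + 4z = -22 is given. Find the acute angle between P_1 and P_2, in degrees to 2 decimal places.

63.18

P_1: n·r = n·Q_1 gives -5x - 3y + 2z = 9.
cos θ = |n₁·n₂| / (|n₁||n₂|) = |21| / (√38 · √57).
θ = arccos(0.45122) ≈ 63.18°.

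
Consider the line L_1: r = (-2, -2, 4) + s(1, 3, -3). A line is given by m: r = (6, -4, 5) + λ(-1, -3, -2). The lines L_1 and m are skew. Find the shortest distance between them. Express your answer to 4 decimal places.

Common perpendicular direction n = (1, 3, -3) × (-1, -3, -2) = (-15, 5, 0).
With w = (6, -4, 5) − (-2, -2, 4) = (8, -2, 1), w · n = -130.
Distance = |w · n| / |n| = |-130| / √250 ≈ 8.2219.

8.2219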